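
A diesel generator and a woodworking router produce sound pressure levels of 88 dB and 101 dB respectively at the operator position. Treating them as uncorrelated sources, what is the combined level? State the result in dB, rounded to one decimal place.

101.2 dB

Incoherent sources combine by intensity addition: L_total = 10·log₁₀(Σ 10^(L_i/10)).
Σ 10^(L/10) = 10^(88/10) + 10^(101/10) = 1.322e+10.
L_total = 10·log₁₀(1.322e+10) = 101.21 dB.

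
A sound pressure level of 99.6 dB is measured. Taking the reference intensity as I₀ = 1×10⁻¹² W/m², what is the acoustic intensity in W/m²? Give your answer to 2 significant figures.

0.0091 W/m²

I = I₀·10^(L/10) = 10⁻¹² × 10^(99.6/10) = 10^(-2.040).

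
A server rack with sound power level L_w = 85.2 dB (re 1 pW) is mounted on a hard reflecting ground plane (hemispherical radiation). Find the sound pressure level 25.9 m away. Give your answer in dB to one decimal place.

49.0 dB

L_p = L_w − 10·log₁₀(2π·r²) with r = 25.9 m.
2π·r² = 4215 m², 10·log₁₀ of that is 36.248 dB.
L_p = 85.2 − 36.248 = 48.95 dB.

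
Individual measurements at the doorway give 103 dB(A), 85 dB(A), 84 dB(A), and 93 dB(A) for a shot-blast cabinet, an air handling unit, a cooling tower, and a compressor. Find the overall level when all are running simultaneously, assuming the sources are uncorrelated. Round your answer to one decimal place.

103.5 dB(A)

Incoherent sources combine by intensity addition: L_total = 10·log₁₀(Σ 10^(L_i/10)).
Σ 10^(L/10) = 10^(103/10) + 10^(85/10) + 10^(84/10) + 10^(93/10) = 2.252e+10.
L_total = 10·log₁₀(2.252e+10) = 103.52 dB(A).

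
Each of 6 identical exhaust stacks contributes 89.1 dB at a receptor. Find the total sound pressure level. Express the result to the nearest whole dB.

97 dB

N identical incoherent sources raise the level by 10·log₁₀ N.
L_total = 89.1 + 10·log₁₀(6) = 89.1 + 7.782 = 96.88 dB.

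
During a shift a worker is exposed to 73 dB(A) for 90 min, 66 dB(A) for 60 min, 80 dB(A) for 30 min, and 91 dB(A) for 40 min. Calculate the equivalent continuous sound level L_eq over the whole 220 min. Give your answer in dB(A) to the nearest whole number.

Weight each interval's intensity by its duration and average over T = 220 min:
Σ tᵢ·10^(Lᵢ/10) = 90·10^(73/10) + 60·10^(66/10) + 30·10^(80/10) + 40·10^(91/10) = 5.539e+10.
L_eq = 10·log₁₀(5.539e+10/220) = 84.01 dB(A).

84 dB(A)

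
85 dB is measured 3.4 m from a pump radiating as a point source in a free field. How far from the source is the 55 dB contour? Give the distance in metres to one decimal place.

107.5 m

For a point source L₁ − L₂ = 20·log₁₀(r₂/r₁), so r₂ = r₁·10^((L₁−L₂)/20).
r₂ = 3.4·10^((85−55)/20) = 3.4·10^(30.0/20) = 107.52 m.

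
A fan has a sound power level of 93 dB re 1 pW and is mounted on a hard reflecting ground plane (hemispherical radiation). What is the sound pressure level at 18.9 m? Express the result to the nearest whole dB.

L_p = L_w − 10·log₁₀(2π·r²) with r = 18.9 m.
2π·r² = 2244 m², 10·log₁₀ of that is 33.511 dB.
L_p = 93 − 33.511 = 59.49 dB.

59 dB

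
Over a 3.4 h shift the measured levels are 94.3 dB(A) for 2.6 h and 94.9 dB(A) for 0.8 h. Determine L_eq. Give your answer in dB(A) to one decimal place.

94.4 dB(A)

The energy average is taken in the linear domain: L_eq = 10·log₁₀[(Σ tᵢ·10^(Lᵢ/10))/T], T = 3.4 h.
Σ tᵢ·10^(Lᵢ/10) = 2.6·10^(94.3/10) + 0.8·10^(94.9/10) = 9.470e+09.
L_eq = 10·log₁₀(9.470e+09/3.4) = 94.45 dB(A).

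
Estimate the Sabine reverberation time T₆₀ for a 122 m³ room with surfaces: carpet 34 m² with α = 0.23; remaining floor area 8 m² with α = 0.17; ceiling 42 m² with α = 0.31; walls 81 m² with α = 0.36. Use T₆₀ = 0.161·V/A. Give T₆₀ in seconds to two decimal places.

Summing Sᵢαᵢ: 34·0.23 + 8·0.17 + 42·0.31 + 81·0.36 = 51.36 m².
T₆₀ = 0.161·V/A = 0.161·122/51.36 = 0.382 s.

0.38 s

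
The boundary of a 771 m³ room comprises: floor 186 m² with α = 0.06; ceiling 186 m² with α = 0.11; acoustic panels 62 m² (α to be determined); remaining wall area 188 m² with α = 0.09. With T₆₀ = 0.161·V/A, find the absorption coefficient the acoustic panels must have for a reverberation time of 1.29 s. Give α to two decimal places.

0.77

From T₆₀ = 0.161·V/A, the target T₆₀ = 1.29 s needs A = 0.161·771/1.29 = 96.23 m².
Absorption from the other surfaces = 186·0.06 + 186·0.11 + 188·0.09 = 48.54 m², so the acoustic panels must supply 47.69 m² over 62 m².
α = 47.69/62 = 0.769.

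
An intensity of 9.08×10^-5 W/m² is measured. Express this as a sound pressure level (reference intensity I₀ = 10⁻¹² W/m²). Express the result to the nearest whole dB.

80 dB

I/I₀ = 9.08×10^-5/10⁻¹² = 9.08×10^7, and L = 10·log₁₀(I/I₀).
L = 10·(0.9581 + 7) = 79.58 dB.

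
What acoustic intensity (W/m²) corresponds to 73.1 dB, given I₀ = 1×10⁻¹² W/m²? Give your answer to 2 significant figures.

2.0e-05 W/m²

I/I₀ = 10^(73.1/10) = 2.042e+07, so I = 2.042e+07 × 10⁻¹² W/m².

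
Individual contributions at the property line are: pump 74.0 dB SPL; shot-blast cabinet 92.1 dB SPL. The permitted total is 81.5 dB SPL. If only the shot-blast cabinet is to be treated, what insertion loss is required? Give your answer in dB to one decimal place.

Fixed contribution from the other source: Σ 10^(L/10) = 10^(74.0/10) = 2.512e+07 (74.00 dB SPL).
The limit corresponds to 10^(81.5/10) = 1.413e+08; subtracting the fixed part leaves 1.161e+08 for the shot-blast cabinet, i.e. 80.65 dB SPL.
Required insertion loss = 92.1 − 80.65 = 11.45 dB.

11.5 dB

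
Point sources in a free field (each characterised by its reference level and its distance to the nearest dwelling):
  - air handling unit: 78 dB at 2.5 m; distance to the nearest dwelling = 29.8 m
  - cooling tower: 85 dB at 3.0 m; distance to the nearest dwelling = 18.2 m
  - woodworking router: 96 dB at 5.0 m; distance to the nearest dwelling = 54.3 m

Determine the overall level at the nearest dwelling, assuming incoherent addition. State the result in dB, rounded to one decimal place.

76.3 dB

Propagate each source to the receiver with L = L_ref − 20·log₁₀(r/r_ref), then add intensities.
air handling unit: 78 − 20·log₁₀(29.8/2.5) = 78 − 21.53 = 56.47 dB.
cooling tower: 85 − 20·log₁₀(18.2/3.0) = 85 − 15.66 = 69.34 dB.
woodworking router: 96 − 20·log₁₀(54.3/5.0) = 96 − 20.72 = 75.28 dB.
Σ 10^(L/10) = 4.279e+07 → L_total = 10·log₁₀(4.279e+07) = 76.31 dB.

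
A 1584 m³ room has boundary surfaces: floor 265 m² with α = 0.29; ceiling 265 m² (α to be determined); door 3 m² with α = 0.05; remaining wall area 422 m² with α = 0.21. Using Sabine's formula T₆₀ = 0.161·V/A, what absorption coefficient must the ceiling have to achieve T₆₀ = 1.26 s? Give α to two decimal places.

0.14

Required total absorption A = 0.161·1584/1.26 = 202.40 m².
Absorption from the other surfaces = 265·0.29 + 3·0.05 + 422·0.21 = 165.62 m², so the ceiling must supply 36.78 m² over 265 m².
α = 36.78/265 = 0.139.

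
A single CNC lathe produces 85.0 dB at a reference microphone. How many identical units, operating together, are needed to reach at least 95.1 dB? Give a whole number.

Need L₁ + 10·log₁₀ N ≥ 95.1, i.e. log₁₀ N ≥ 1.01.
N ≥ 10^(10.1/10) = 10.233, so N = 11.

11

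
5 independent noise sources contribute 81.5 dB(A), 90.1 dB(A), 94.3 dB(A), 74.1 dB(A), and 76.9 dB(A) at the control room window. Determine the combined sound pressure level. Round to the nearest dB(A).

96 dB(A)

For uncorrelated sources the intensities add, so convert each level to linear form, sum, and take 10·log₁₀ of the total.
Σ 10^(L/10) = 10^(81.5/10) + 10^(90.1/10) + 10^(94.3/10) + 10^(74.1/10) + 10^(76.9/10) = 3.931e+09.
L_total = 10·log₁₀(3.931e+09) = 95.94 dB(A).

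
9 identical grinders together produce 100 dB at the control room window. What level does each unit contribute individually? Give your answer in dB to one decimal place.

90.5 dB

9 equal contributions raise the level by 10·log₁₀ 9 = 9.542 dB, so each unit alone gives 100 − 9.542.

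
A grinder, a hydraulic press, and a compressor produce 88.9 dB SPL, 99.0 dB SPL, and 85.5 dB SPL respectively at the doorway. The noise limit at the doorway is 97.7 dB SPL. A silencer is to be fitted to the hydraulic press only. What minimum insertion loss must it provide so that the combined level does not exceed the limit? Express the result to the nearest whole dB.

2 dB

Fixed contribution from the other sources: Σ 10^(L/10) = 10^(88.9/10) + 10^(85.5/10) = 1.131e+09 (90.53 dB SPL).
The limit corresponds to 10^(97.7/10) = 5.888e+09; subtracting the fixed part leaves 4.757e+09 for the hydraulic press, i.e. 96.77 dB SPL.
So the hydraulic press must be reduced from 99.0 to 96.77 dB SPL: IL = 2.23 dB.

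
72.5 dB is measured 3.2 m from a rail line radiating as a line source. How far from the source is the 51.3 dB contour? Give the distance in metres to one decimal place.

The 21.2 dB drop corresponds to a distance ratio of 10^(21.2/10) for a line source.
r₂ = 3.2·10^((72.5−51.3)/10) = 3.2·10^(21.2/10) = 421.84 m.

421.8 m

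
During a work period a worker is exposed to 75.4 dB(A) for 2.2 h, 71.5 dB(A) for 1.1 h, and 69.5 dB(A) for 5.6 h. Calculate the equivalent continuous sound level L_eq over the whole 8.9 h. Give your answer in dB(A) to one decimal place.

L_eq = 10·log₁₀[(1/T)·Σ tᵢ·10^(Lᵢ/10)] with T = 8.9 h.
Σ tᵢ·10^(Lᵢ/10) = 2.2·10^(75.4/10) + 1.1·10^(71.5/10) + 5.6·10^(69.5/10) = 1.417e+08.
L_eq = 10·log₁₀(1.417e+08/8.9) = 72.02 dB(A).

72.0 dB(A)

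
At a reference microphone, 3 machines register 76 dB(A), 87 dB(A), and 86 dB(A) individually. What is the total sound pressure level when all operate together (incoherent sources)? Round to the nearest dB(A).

90 dB(A)

For uncorrelated sources the intensities add, so convert each level to linear form, sum, and take 10·log₁₀ of the total.
Σ 10^(L/10) = 10^(76/10) + 10^(87/10) + 10^(86/10) = 9.391e+08.
L_total = 10·log₁₀(9.391e+08) = 89.73 dB(A).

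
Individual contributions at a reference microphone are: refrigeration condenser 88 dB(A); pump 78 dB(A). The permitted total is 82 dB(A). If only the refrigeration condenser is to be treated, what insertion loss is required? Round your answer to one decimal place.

8.2 dB

Fixed contribution from the other source: Σ 10^(L/10) = 10^(78/10) = 6.310e+07 (78.00 dB(A)).
The limit corresponds to 10^(82/10) = 1.585e+08; subtracting the fixed part leaves 9.539e+07 for the refrigeration condenser, i.e. 79.80 dB(A).
So the refrigeration condenser must be reduced from 88 to 79.80 dB(A): IL = 8.20 dB.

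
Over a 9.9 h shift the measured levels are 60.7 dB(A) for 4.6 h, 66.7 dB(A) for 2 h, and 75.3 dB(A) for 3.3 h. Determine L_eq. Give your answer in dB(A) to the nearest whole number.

Weight each interval's intensity by its duration and average over T = 9.9 h:
Σ tᵢ·10^(Lᵢ/10) = 4.6·10^(60.7/10) + 2·10^(66.7/10) + 3.3·10^(75.3/10) = 1.266e+08.
L_eq = 10·log₁₀(1.266e+08/9.9) = 71.07 dB(A).

71 dB(A)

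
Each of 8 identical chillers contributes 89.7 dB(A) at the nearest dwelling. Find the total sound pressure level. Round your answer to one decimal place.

98.7 dB(A)

N identical incoherent sources raise the level by 10·log₁₀ N.
L_total = 89.7 + 10·log₁₀(8) = 89.7 + 9.031 = 98.73 dB(A).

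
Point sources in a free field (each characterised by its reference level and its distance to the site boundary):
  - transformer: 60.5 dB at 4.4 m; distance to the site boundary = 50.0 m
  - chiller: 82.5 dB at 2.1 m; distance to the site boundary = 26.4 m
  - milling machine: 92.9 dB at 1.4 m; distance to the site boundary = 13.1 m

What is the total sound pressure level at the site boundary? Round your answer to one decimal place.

73.7 dB

Propagate each source to the receiver with L = L_ref − 20·log₁₀(r/r_ref), then add intensities.
transformer: 60.5 − 20·log₁₀(50.0/4.4) = 60.5 − 21.11 = 39.39 dB.
chiller: 82.5 − 20·log₁₀(26.4/2.1) = 82.5 − 21.99 = 60.51 dB.
milling machine: 92.9 − 20·log₁₀(13.1/1.4) = 92.9 − 19.42 = 73.48 dB.
Σ 10^(L/10) = 2.340e+07 → L_total = 10·log₁₀(2.340e+07) = 73.69 dB.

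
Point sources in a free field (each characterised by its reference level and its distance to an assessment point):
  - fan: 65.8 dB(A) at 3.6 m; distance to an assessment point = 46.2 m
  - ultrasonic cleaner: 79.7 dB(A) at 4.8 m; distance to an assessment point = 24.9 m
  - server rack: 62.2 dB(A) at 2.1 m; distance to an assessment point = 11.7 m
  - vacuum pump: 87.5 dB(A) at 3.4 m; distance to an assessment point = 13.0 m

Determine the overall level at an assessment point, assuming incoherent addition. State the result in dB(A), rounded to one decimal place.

Propagate each source to the receiver with L = L_ref − 20·log₁₀(r/r_ref), then add intensities.
fan: 65.8 − 20·log₁₀(46.2/3.6) = 65.8 − 22.17 = 43.63 dB(A).
ultrasonic cleaner: 79.7 − 20·log₁₀(24.9/4.8) = 79.7 − 14.30 = 65.40 dB(A).
server rack: 62.2 − 20·log₁₀(11.7/2.1) = 62.2 − 14.92 = 47.28 dB(A).
vacuum pump: 87.5 − 20·log₁₀(13.0/3.4) = 87.5 − 11.65 = 75.85 dB(A).
Σ 10^(L/10) = 4.201e+07 → L_total = 10·log₁₀(4.201e+07) = 76.23 dB(A).

76.2 dB(A)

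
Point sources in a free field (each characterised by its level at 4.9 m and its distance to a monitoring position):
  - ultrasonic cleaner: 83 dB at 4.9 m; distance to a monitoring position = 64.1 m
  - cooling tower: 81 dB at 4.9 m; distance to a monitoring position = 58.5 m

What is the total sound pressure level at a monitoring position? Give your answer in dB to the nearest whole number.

Apply inverse-square spreading to bring every level to the receiver, then sum 10^(L/10).
ultrasonic cleaner: 83 − 20·log₁₀(64.1/4.9) = 83 − 22.33 = 60.67 dB.
cooling tower: 81 − 20·log₁₀(58.5/4.9) = 81 − 21.54 = 59.46 dB.
Σ 10^(L/10) = 2.049e+06 → L_total = 10·log₁₀(2.049e+06) = 63.12 dB.

63 dB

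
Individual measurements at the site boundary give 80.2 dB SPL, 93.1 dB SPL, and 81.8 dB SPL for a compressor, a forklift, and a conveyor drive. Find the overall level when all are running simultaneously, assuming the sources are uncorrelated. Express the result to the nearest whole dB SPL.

94 dB SPL

For uncorrelated sources the intensities add, so convert each level to linear form, sum, and take 10·log₁₀ of the total.
Σ 10^(L/10) = 10^(80.2/10) + 10^(93.1/10) + 10^(81.8/10) = 2.298e+09.
L_total = 10·log₁₀(2.298e+09) = 93.61 dB SPL.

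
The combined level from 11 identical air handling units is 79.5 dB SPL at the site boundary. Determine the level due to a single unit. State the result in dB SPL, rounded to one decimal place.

11 equal contributions raise the level by 10·log₁₀ 11 = 10.414 dB, so each unit alone gives 79.5 − 10.414.

69.1 dB SPL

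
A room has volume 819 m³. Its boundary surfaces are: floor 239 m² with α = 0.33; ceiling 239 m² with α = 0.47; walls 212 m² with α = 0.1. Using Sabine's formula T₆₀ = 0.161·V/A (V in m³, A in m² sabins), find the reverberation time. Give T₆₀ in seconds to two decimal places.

Total absorption A = 239·0.33 + 239·0.47 + 212·0.1 = 212.40 m² sabins.
T₆₀ = 0.161 × 819 / 212.40 = 0.621 s.

0.62 s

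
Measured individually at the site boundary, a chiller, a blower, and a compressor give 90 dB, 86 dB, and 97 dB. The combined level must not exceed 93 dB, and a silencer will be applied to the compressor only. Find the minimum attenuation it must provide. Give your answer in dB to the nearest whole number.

Everything except the compressor sums to 10^(90/10) + 10^(86/10) = 1.398e+09 in linear terms, 91.46 dB.
To meet 93 dB overall, the treated compressor may contribute at most 10^(93/10) − 1.398e+09 = 5.972e+08, i.e. 87.76 dB.
So the compressor must be reduced from 97 to 87.76 dB: IL = 9.24 dB.

9 dB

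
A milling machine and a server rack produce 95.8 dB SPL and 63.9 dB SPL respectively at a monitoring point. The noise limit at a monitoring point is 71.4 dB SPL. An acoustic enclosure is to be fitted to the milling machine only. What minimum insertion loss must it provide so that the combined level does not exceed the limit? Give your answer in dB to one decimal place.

Fixed contribution from the other source: Σ 10^(L/10) = 10^(63.9/10) = 2.455e+06 (63.90 dB SPL).
To meet 71.4 dB SPL overall, the treated milling machine may contribute at most 10^(71.4/10) − 2.455e+06 = 1.135e+07, i.e. 70.55 dB SPL.
So the milling machine must be reduced from 95.8 to 70.55 dB SPL: IL = 25.25 dB.

25.3 dB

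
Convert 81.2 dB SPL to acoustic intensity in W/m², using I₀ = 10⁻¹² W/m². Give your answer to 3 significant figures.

0.000132 W/m²

I/I₀ = 10^(81.2/10) = 1.318e+08, so I = 1.318e+08 × 10⁻¹² W/m².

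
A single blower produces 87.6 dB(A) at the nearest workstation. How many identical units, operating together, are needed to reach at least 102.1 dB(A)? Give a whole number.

29

Need L₁ + 10·log₁₀ N ≥ 102.1, i.e. log₁₀ N ≥ 1.45.
N ≥ 10^(14.5/10) = 28.184, so N = 29.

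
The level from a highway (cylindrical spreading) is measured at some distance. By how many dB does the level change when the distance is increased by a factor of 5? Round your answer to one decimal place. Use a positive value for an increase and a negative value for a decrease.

-7.0 dB

A line source loses 3 dB per doubling of distance; generally ΔL = −10·log₁₀(r₂/r₁).
ΔL = −10·log₁₀(5) = -6.99 dB.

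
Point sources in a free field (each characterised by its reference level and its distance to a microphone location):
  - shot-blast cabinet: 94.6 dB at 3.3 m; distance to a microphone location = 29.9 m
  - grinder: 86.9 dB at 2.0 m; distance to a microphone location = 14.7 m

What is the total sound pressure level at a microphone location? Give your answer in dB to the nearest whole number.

Apply inverse-square spreading to bring every level to the receiver, then sum 10^(L/10).
shot-blast cabinet: 94.6 − 20·log₁₀(29.9/3.3) = 94.6 − 19.14 = 75.46 dB.
grinder: 86.9 − 20·log₁₀(14.7/2.0) = 86.9 − 17.33 = 69.57 dB.
Σ 10^(L/10) = 4.420e+07 → L_total = 10·log₁₀(4.420e+07) = 76.45 dB.

76 dB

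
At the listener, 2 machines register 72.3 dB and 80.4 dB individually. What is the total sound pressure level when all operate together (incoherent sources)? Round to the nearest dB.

81 dB

Incoherent sources combine by intensity addition: L_total = 10·log₁₀(Σ 10^(L_i/10)).
Σ 10^(L/10) = 10^(72.3/10) + 10^(80.4/10) = 1.266e+08.
L_total = 10·log₁₀(1.266e+08) = 81.03 dB.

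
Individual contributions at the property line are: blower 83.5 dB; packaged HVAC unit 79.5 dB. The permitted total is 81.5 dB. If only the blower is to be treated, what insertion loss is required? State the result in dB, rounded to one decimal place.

6.3 dB

The untreated sources together contribute 10^(79.5/10) = 8.913e+07, i.e. 79.50 dB.
To meet 81.5 dB overall, the treated blower may contribute at most 10^(81.5/10) − 8.913e+07 = 5.213e+07, i.e. 77.17 dB.
Required insertion loss = 83.5 − 77.17 = 6.33 dB.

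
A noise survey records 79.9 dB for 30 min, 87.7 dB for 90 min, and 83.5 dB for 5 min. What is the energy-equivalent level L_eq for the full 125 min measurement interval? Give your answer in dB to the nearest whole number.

87 dB

Weight each interval's intensity by its duration and average over T = 125 min:
Σ tᵢ·10^(Lᵢ/10) = 30·10^(79.9/10) + 90·10^(87.7/10) + 5·10^(83.5/10) = 5.705e+10.
L_eq = 10·log₁₀(5.705e+10/125) = 86.59 dB.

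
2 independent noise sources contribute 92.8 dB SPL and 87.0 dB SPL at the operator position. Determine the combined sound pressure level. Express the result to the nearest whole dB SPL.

94 dB SPL

For uncorrelated sources the intensities add, so convert each level to linear form, sum, and take 10·log₁₀ of the total.
Σ 10^(L/10) = 10^(92.8/10) + 10^(87.0/10) = 2.407e+09.
L_total = 10·log₁₀(2.407e+09) = 93.81 dB SPL.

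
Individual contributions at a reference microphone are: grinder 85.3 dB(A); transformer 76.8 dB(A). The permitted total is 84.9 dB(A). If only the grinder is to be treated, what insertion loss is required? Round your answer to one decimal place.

1.1 dB

Fixed contribution from the other source: Σ 10^(L/10) = 10^(76.8/10) = 4.786e+07 (76.80 dB(A)).
To meet 84.9 dB(A) overall, the treated grinder may contribute at most 10^(84.9/10) − 4.786e+07 = 2.612e+08, i.e. 84.17 dB(A).
So the grinder must be reduced from 85.3 to 84.17 dB(A): IL = 1.13 dB.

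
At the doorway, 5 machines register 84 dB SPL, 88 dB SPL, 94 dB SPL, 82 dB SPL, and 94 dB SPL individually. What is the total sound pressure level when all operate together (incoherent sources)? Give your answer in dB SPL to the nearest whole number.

98 dB SPL

For uncorrelated sources the intensities add, so convert each level to linear form, sum, and take 10·log₁₀ of the total.
Σ 10^(L/10) = 10^(84/10) + 10^(88/10) + 10^(94/10) + 10^(82/10) + 10^(94/10) = 6.064e+09.
L_total = 10·log₁₀(6.064e+09) = 97.83 dB SPL.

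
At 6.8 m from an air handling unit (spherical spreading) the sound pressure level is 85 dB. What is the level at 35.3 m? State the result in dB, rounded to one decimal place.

For a point source, L₂ = L₁ − 20·log₁₀(r₂/r₁).
L₂ = 85 − 20·log₁₀(35.3/6.8) = 85 − 14.305 = 70.69 dB.

70.7 dB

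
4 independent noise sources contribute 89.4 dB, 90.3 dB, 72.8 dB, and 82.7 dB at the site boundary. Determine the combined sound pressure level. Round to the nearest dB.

For uncorrelated sources the intensities add, so convert each level to linear form, sum, and take 10·log₁₀ of the total.
Σ 10^(L/10) = 10^(89.4/10) + 10^(90.3/10) + 10^(72.8/10) + 10^(82.7/10) = 2.148e+09.
L_total = 10·log₁₀(2.148e+09) = 93.32 dB.

93 dB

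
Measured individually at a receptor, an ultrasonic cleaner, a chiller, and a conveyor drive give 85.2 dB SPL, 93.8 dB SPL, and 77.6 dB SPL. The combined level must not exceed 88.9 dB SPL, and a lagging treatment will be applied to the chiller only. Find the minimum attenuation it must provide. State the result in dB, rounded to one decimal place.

Fixed contribution from the other sources: Σ 10^(L/10) = 10^(85.2/10) + 10^(77.6/10) = 3.887e+08 (85.90 dB SPL).
The limit corresponds to 10^(88.9/10) = 7.762e+08; subtracting the fixed part leaves 3.876e+08 for the chiller, i.e. 85.88 dB SPL.
Required insertion loss = 93.8 − 85.88 = 7.92 dB.

7.9 dB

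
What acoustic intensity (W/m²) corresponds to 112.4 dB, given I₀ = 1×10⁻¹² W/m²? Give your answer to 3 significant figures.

0.174 W/m²

L = 10·log₁₀(I/I₀) ⇒ I = I₀·10^(L/10) = 10⁻¹² × 10^11.24.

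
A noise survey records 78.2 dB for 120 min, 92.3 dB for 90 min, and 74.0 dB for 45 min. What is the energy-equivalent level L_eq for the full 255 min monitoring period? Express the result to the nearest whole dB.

88 dB

L_eq = 10·log₁₀[(1/T)·Σ tᵢ·10^(Lᵢ/10)] with T = 255 min.
Σ tᵢ·10^(Lᵢ/10) = 120·10^(78.2/10) + 90·10^(92.3/10) + 45·10^(74.0/10) = 1.619e+11.
L_eq = 10·log₁₀(1.619e+11/255) = 88.03 dB.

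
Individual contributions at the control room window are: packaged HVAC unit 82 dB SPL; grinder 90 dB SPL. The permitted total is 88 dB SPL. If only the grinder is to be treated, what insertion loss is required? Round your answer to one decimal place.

3.3 dB

Everything except the grinder sums to 10^(82/10) = 1.585e+08 in linear terms, 82.00 dB SPL.
To meet 88 dB SPL overall, the treated grinder may contribute at most 10^(88/10) − 1.585e+08 = 4.725e+08, i.e. 86.74 dB SPL.
So the grinder must be reduced from 90 to 86.74 dB SPL: IL = 3.26 dB.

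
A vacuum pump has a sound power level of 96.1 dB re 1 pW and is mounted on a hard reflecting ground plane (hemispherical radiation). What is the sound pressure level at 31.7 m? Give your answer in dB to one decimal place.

Free-field hemispherical radiation: L_p = L_w − 10·log₁₀(2π·r²), r = 31.7 m.
2π·r² = 6314 m², 10·log₁₀ of that is 38.003 dB.
L_p = 96.1 − 38.003 = 58.10 dB.

58.1 dB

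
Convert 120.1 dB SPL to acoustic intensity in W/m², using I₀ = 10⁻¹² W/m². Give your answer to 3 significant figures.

1.02 W/m²

L = 10·log₁₀(I/I₀) ⇒ I = I₀·10^(L/10) = 10⁻¹² × 10^12.01.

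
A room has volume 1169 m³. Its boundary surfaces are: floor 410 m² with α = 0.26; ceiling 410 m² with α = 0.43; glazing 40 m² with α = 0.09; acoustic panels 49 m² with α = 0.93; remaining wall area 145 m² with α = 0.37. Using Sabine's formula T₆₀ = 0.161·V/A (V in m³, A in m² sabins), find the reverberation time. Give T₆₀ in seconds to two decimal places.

Summing Sᵢαᵢ: 410·0.26 + 410·0.43 + 40·0.09 + 49·0.93 + 145·0.37 = 385.72 m².
T₆₀ = 0.161·V/A = 0.161·1169/385.72 = 0.488 s.

0.49 s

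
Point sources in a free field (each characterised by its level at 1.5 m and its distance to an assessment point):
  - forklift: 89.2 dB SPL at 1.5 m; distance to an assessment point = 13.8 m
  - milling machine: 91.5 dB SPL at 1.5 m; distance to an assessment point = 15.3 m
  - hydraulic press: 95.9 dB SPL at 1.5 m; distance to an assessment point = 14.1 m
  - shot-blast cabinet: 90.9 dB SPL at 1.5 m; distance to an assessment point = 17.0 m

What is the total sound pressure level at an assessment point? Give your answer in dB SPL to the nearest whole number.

Apply inverse-square spreading to bring every level to the receiver, then sum 10^(L/10).
forklift: 89.2 − 20·log₁₀(13.8/1.5) = 89.2 − 19.28 = 69.92 dB SPL.
milling machine: 91.5 − 20·log₁₀(15.3/1.5) = 91.5 − 20.17 = 71.33 dB SPL.
hydraulic press: 95.9 − 20·log₁₀(14.1/1.5) = 95.9 − 19.46 = 76.44 dB SPL.
shot-blast cabinet: 90.9 − 20·log₁₀(17.0/1.5) = 90.9 − 21.09 = 69.81 dB SPL.
Σ 10^(L/10) = 7.701e+07 → L_total = 10·log₁₀(7.701e+07) = 78.87 dB SPL.

79 dB SPL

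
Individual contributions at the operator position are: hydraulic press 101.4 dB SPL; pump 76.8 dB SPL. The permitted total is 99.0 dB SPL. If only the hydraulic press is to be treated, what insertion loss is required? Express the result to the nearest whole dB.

Everything except the hydraulic press sums to 10^(76.8/10) = 4.786e+07 in linear terms, 76.80 dB SPL.
The limit corresponds to 10^(99.0/10) = 7.943e+09; subtracting the fixed part leaves 7.895e+09 for the hydraulic press, i.e. 98.97 dB SPL.
Required insertion loss = 101.4 − 98.97 = 2.43 dB.

2 dB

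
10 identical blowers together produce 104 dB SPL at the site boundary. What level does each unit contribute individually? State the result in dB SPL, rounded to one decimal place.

10 equal contributions raise the level by 10·log₁₀ 10 = 10.000 dB, so each unit alone gives 104 − 10.000.

94.0 dB SPL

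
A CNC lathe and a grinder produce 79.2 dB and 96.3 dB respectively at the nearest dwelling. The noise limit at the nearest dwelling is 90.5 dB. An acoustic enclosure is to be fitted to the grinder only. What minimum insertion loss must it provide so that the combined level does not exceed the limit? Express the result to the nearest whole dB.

6 dB

Everything except the grinder sums to 10^(79.2/10) = 8.318e+07 in linear terms, 79.20 dB.
To meet 90.5 dB overall, the treated grinder may contribute at most 10^(90.5/10) − 8.318e+07 = 1.039e+09, i.e. 90.17 dB.
Required insertion loss = 96.3 − 90.17 = 6.13 dB.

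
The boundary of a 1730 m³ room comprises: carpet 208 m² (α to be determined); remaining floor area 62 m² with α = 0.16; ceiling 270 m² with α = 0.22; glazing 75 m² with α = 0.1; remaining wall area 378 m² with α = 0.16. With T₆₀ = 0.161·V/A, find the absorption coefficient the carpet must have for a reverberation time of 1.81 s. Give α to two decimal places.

0.08

From T₆₀ = 0.161·V/A, the target T₆₀ = 1.81 s needs A = 0.161·1730/1.81 = 153.88 m².
Absorption from the other surfaces = 62·0.16 + 270·0.22 + 75·0.1 + 378·0.16 = 137.30 m², so the carpet must supply 16.58 m² over 208 m².
α = 16.58/208 = 0.080.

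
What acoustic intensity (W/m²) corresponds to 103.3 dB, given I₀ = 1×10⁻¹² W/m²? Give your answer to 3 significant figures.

I/I₀ = 10^(103.3/10) = 2.138e+10, so I = 2.138e+10 × 10⁻¹² W/m².

0.0214 W/m²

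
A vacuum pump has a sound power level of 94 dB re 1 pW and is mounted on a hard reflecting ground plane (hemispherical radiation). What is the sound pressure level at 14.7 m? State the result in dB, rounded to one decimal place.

The power spreads over a hemisphere of area 2π·r², so L_p = L_w − 10·log₁₀(2π·r²).
2π·r² = 1358 m², 10·log₁₀ of that is 31.328 dB.
L_p = 94 − 31.328 = 62.67 dB.

62.7 dB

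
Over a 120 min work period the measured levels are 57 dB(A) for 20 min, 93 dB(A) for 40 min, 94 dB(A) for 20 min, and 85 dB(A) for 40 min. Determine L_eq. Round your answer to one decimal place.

90.8 dB(A)

The energy average is taken in the linear domain: L_eq = 10·log₁₀[(Σ tᵢ·10^(Lᵢ/10))/T], T = 120 min.
Σ tᵢ·10^(Lᵢ/10) = 20·10^(57/10) + 40·10^(93/10) + 20·10^(94/10) + 40·10^(85/10) = 1.427e+11.
L_eq = 10·log₁₀(1.427e+11/120) = 90.75 dB(A).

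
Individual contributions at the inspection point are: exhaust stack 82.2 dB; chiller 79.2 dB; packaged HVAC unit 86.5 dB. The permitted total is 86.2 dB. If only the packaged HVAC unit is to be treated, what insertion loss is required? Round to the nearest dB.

4 dB

Fixed contribution from the other sources: Σ 10^(L/10) = 10^(82.2/10) + 10^(79.2/10) = 2.491e+08 (83.96 dB).
The limit corresponds to 10^(86.2/10) = 4.169e+08; subtracting the fixed part leaves 1.677e+08 for the packaged HVAC unit, i.e. 82.25 dB.
Required insertion loss = 86.5 − 82.25 = 4.25 dB.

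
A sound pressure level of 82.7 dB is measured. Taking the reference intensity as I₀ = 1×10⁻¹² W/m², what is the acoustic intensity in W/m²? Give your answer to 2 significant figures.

I = I₀·10^(L/10) = 10⁻¹² × 10^(82.7/10) = 10^(-3.730).

0.00019 W/m²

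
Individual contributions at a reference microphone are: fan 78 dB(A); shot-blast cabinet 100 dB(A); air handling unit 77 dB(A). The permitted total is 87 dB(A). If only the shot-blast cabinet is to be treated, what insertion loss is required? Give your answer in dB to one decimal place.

Fixed contribution from the other sources: Σ 10^(L/10) = 10^(78/10) + 10^(77/10) = 1.132e+08 (80.54 dB(A)).
The limit corresponds to 10^(87/10) = 5.012e+08; subtracting the fixed part leaves 3.880e+08 for the shot-blast cabinet, i.e. 85.89 dB(A).
So the shot-blast cabinet must be reduced from 100 to 85.89 dB(A): IL = 14.11 dB.

14.1 dB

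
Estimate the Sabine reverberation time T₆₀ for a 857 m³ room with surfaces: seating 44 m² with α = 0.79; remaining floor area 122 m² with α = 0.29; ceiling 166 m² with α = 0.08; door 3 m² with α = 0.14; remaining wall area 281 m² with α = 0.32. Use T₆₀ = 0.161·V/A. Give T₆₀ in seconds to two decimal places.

A = Σ Sᵢαᵢ = 44·0.79 + 122·0.29 + 166·0.08 + 3·0.14 + 281·0.32 = 173.76 m².
T₆₀ = 0.161 × 857 / 173.76 = 0.794 s.

0.79 s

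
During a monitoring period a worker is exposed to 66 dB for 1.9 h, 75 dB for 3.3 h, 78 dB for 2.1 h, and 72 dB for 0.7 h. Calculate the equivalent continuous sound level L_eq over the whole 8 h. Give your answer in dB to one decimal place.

75.0 dB

L_eq = 10·log₁₀[(1/T)·Σ tᵢ·10^(Lᵢ/10)] with T = 8 h.
Σ tᵢ·10^(Lᵢ/10) = 1.9·10^(66/10) + 3.3·10^(75/10) + 2.1·10^(78/10) + 0.7·10^(72/10) = 2.555e+08.
L_eq = 10·log₁₀(2.555e+08/8) = 75.04 dB.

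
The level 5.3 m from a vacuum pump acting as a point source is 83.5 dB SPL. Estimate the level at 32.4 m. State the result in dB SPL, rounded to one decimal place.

Point-source attenuation: ΔL = 20·log₁₀(r₂/r₁) = 20·log₁₀(32.4/5.3) = 15.725 dB.
L₂ = 83.5 − 20·log₁₀(32.4/5.3) = 83.5 − 15.725 = 67.77 dB SPL.

67.8 dB SPL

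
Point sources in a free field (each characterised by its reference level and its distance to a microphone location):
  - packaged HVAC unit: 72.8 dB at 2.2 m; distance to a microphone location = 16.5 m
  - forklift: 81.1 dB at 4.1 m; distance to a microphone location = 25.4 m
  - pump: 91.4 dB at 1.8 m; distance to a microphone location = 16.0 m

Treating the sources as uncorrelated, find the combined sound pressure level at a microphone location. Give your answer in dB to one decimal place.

73.3 dB

First find each source's level at the receiver (point-source: −20·log₁₀(r/r_ref)), then combine on an intensity basis.
packaged HVAC unit: 72.8 − 20·log₁₀(16.5/2.2) = 72.8 − 17.50 = 55.30 dB.
forklift: 81.1 − 20·log₁₀(25.4/4.1) = 81.1 − 15.84 = 65.26 dB.
pump: 91.4 − 20·log₁₀(16.0/1.8) = 91.4 − 18.98 = 72.42 dB.
Σ 10^(L/10) = 2.117e+07 → L_total = 10·log₁₀(2.117e+07) = 73.26 dB.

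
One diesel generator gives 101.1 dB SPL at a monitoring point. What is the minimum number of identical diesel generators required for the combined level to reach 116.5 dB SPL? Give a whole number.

The shortfall is 116.5 − 101.1 = 15.4 dB, and N units add 10·log₁₀ N, so need 10·log₁₀ N ≥ 15.4.
N ≥ 10^(15.4/10) = 34.674, so N = 35.

35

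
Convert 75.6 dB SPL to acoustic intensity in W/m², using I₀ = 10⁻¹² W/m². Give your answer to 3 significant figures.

3.63e-05 W/m²

I/I₀ = 10^(75.6/10) = 3.631e+07, so I = 3.631e+07 × 10⁻¹² W/m².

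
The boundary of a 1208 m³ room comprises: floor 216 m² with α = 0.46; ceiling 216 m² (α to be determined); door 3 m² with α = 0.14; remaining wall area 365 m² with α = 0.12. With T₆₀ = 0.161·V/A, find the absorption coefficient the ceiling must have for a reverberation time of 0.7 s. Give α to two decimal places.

A = 0.161·V/T₆₀ = 0.161·1208/0.7 = 277.84 m² sabins.
Absorption from the other surfaces = 216·0.46 + 3·0.14 + 365·0.12 = 143.58 m², so the ceiling must supply 134.26 m² over 216 m².
α = 134.26/216 = 0.622.

0.62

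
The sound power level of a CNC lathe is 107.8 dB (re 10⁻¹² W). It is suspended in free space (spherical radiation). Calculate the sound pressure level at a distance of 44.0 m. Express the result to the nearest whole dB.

64 dB

The power spreads over a sphere of area 4π·r², so L_p = L_w − 10·log₁₀(4π·r²).
4π·r² = 2.433e+04 m², 10·log₁₀ of that is 43.861 dB.
L_p = 107.8 − 43.861 = 63.94 dB.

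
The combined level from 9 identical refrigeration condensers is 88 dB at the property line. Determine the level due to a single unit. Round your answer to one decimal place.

Dividing the total intensity by 9 lowers the level by 10·log₁₀ 9 = 9.542 dB: L₁ = 88 − 9.542.

78.5 dB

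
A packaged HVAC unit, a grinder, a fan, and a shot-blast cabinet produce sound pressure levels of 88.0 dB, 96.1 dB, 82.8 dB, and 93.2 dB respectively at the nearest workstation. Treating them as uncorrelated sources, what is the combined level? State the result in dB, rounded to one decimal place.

For uncorrelated sources the intensities add, so convert each level to linear form, sum, and take 10·log₁₀ of the total.
Σ 10^(L/10) = 10^(88.0/10) + 10^(96.1/10) + 10^(82.8/10) + 10^(93.2/10) = 6.985e+09.
L_total = 10·log₁₀(6.985e+09) = 98.44 dB.

98.4 dB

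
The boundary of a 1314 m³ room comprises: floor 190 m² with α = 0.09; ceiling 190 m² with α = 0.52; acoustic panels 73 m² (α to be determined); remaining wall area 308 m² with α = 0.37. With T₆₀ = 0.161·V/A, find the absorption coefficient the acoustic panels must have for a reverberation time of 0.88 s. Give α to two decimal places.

0.14

From T₆₀ = 0.161·V/A, the target T₆₀ = 0.88 s needs A = 0.161·1314/0.88 = 240.40 m².
Absorption from the other surfaces = 190·0.09 + 190·0.52 + 308·0.37 = 229.86 m², so the acoustic panels must supply 10.54 m² over 73 m².
α = 10.54/73 = 0.144.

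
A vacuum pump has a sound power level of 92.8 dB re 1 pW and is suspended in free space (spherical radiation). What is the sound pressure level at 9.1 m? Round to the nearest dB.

The power spreads over a sphere of area 4π·r², so L_p = L_w − 10·log₁₀(4π·r²).
4π·r² = 1041 m², 10·log₁₀ of that is 30.173 dB.
L_p = 92.8 − 30.173 = 62.63 dB.

63 dB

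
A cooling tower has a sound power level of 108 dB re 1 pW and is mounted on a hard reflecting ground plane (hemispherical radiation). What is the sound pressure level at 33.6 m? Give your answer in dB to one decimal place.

69.5 dB

Free-field hemispherical radiation: L_p = L_w − 10·log₁₀(2π·r²), r = 33.6 m.
2π·r² = 7093 m², 10·log₁₀ of that is 38.509 dB.
L_p = 108 − 38.509 = 69.49 dB.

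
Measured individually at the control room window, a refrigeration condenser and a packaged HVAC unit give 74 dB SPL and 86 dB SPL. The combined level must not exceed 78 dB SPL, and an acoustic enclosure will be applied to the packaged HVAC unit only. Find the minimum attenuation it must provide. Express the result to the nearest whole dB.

Everything except the packaged HVAC unit sums to 10^(74/10) = 2.512e+07 in linear terms, 74.00 dB SPL.
The limit corresponds to 10^(78/10) = 6.310e+07; subtracting the fixed part leaves 3.798e+07 for the packaged HVAC unit, i.e. 75.80 dB SPL.
So the packaged HVAC unit must be reduced from 86 to 75.80 dB SPL: IL = 10.20 dB.

10 dB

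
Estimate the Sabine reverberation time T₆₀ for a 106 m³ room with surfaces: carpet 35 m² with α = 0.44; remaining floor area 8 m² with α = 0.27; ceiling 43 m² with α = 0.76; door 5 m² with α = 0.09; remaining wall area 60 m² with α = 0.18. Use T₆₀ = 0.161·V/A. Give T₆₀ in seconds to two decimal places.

0.28 s

A = Σ Sᵢαᵢ = 35·0.44 + 8·0.27 + 43·0.76 + 5·0.09 + 60·0.18 = 61.49 m².
T₆₀ = 0.161·V/A = 0.161·106/61.49 = 0.278 s.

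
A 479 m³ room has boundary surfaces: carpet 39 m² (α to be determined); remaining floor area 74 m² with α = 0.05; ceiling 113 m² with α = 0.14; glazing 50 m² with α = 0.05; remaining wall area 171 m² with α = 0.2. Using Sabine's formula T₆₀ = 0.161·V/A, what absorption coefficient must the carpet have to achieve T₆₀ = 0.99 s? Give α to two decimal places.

0.56

Required total absorption A = 0.161·479/0.99 = 77.90 m².
Absorption from the other surfaces = 74·0.05 + 113·0.14 + 50·0.05 + 171·0.2 = 56.22 m², so the carpet must supply 21.68 m² over 39 m².
α = 21.68/39 = 0.556.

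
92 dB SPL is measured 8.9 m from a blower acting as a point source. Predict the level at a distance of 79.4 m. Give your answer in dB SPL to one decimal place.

73.0 dB SPL

Spherical spreading from a point source gives a 20·log₁₀(r₂/r₁) drop.
L₂ = 92 − 20·log₁₀(79.4/8.9) = 92 − 19.009 = 72.99 dB SPL.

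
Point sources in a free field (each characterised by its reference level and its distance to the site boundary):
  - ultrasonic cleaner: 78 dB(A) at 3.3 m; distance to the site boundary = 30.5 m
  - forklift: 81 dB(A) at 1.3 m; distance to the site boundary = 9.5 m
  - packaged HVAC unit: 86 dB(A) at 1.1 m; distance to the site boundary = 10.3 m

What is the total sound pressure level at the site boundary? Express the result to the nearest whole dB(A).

69 dB(A)

First find each source's level at the receiver (point-source: −20·log₁₀(r/r_ref)), then combine on an intensity basis.
ultrasonic cleaner: 78 − 20·log₁₀(30.5/3.3) = 78 − 19.32 = 58.68 dB(A).
forklift: 81 − 20·log₁₀(9.5/1.3) = 81 − 17.28 = 63.72 dB(A).
packaged HVAC unit: 86 − 20·log₁₀(10.3/1.1) = 86 − 19.43 = 66.57 dB(A).
Σ 10^(L/10) = 7.637e+06 → L_total = 10·log₁₀(7.637e+06) = 68.83 dB(A).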